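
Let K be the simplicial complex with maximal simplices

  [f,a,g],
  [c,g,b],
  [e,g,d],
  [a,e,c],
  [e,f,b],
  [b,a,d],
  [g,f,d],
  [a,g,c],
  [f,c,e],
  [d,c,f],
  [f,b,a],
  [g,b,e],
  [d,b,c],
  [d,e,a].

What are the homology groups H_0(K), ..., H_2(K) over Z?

Order the vertices as a < b < c < d < e < f < g. Listing each simplex with vertices in this order, K has dimension 2 with simplices:

  0-simplices (7): a, b, c, d, e, f, g
  1-simplices (21): ab, ac, ad, ae, af, ag, bc, bd, be, bf, bg, cd, ce, cf, cg, de, df, dg, ef, eg, fg
  2-simplices (14): abd, abf, ace, acg, ade, afg, bcd, bcg, bef, beg, cdf, cef, deg, dfg

giving chain groups C_0 ≅ Z^7, C_1 ≅ Z^21, C_2 ≅ Z^14.

Boundary ∂_1: C_1 → C_0 maps an edge to its endpoints' difference, ∂[p,q] = q − p. For instance
  ∂af = f − a.
The resulting 7×21 matrix has rank 6, and its Smith normal form has invariant factors (1,1,1,1,1,1).

Boundary ∂_2: C_2 → C_1 maps a triangle to the signed sum of its edges. For instance
  ∂acg = cg − ag + ac,
  ∂abf = bf − af + ab.
As a 21×14 matrix over Z this has rank 13, with invariant factors (1,1,1,1,1,1,1,1,1,1,1,1,1).

From H_k ≅ ker(∂_k) / im(∂_{k+1}) we obtain:

  H_0: rank C_0 − rank ∂_1 = 7 − 6 = 1, and the invariant factors of ∂_1 are all 1, so H_0 ≅ Z.
  H_1: rank ker ∂_1 − rank ∂_2 = (21 − 6) − 13 = 2, and the invariant factors of ∂_2 are all 1, so H_1 ≅ Z^2.
  H_2: rank ker ∂_2 − rank ∂_3 = (14 − 13) − 0 = 1, and there is no ∂_3, so H_2 ≅ Z.

As a check, the Euler characteristic is 7 − 21 + 14 = 0, which agrees with 1 − 2 + 1 = 0.
(K is a triangulation of the torus T^2.)

H_0 ≅ Z,  H_1 ≅ Z^2,  H_2 ≅ Z.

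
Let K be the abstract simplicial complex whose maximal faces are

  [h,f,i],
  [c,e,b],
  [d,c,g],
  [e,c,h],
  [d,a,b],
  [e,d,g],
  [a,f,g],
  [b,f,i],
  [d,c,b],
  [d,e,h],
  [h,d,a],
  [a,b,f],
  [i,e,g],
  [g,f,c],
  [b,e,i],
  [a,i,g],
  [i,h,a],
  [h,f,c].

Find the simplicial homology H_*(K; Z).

Order the vertices as a < b < c < d < e < f < g < h < i. Listing each simplex with vertices in this order, K has dimension 2 with simplices:

  0-simplices (9): a, b, c, d, e, f, g, h, i
  1-simplices (27): ab, ad, af, ag, ah, ai, bc, bd, be, bf, bi, cd, ce, cf, cg, ch, de, dg, dh, eg, eh, ei, fg, fh, fi, gi, hi
  2-simplices (18): abd, abf, adh, afg, agi, ahi, bcd, bce, bei, bfi, cdg, ceh, cfg, cfh, deg, deh, egi, fhi

so the chain groups are C_0 ≅ Z^9, C_1 ≅ Z^27, C_2 ≅ Z^18.

The boundary map ∂_1: C_1 → C_0 sends each edge [p,q] (with p < q) to q − p. For instance
  ∂hi = i − h.
As a 9×27 matrix over Z this has rank 8, with invariant factors (1,1,1,1,1,1,1,1).

Boundary ∂_2: C_2 → C_1 sends each 2-simplex [p,q,r] to [q,r] − [p,r] + [p,q]. For instance
  ∂bfi = fi − bi + bf,
  ∂bce = ce − be + bc.
This gives a 27×18 integer matrix of rank 18; reducing to Smith normal form yields diagonal entries (1,1,1,1,1,1,1,1,1,1,1,1,1,1,1,1,1,2).

Reading off H_k = ker ∂_k / im ∂_{k+1}:

  H_0: rank C_0 − rank ∂_1 = 9 − 8 = 1, and the invariant factors of ∂_1 are all 1, so H_0 = Z.
  H_1: rank ker ∂_1 − rank ∂_2 = (27 − 8) − 18 = 1, and ∂_2 has invariant factor 2 > 1, so H_1 = Z ⊕ Z/2.
  H_2: rank ker ∂_2 − rank ∂_3 = (18 − 18) − 0 = 0, and there is no ∂_3, so H_2 = 0.

(K is a triangulation of the Klein bottle.)

H_0 ≅ Z,  H_1 ≅ Z ⊕ Z/2,  H_2 = 0.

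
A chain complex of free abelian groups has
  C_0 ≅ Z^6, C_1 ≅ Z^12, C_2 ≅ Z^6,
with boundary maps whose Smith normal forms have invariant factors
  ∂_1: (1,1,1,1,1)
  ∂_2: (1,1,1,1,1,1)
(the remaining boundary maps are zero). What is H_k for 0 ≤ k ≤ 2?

H_0: b_0 = 6 − 0 − 5 = 1; torsion from ∂_1 factors > 1: none. So H_0 = Z.
H_1: b_1 = 12 − 5 − 6 = 1; torsion from ∂_2 factors > 1: none. So H_1 = Z.
H_2: b_2 = 6 − 6 − 0 = 0; torsion from ∂_3 factors > 1: none. So H_2 = 0.

H_0 = Z,  H_1 = Z,  H_2 = 0.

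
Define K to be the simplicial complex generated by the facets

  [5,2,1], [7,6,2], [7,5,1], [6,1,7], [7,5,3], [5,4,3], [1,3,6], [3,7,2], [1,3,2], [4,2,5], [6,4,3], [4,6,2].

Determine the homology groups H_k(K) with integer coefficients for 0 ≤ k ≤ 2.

H_0 = Z,  H_1 = Z/2Z,  H_2 = 0.

K has 7 vertices, 18 edges, 12 triangles.
rank ∂_0 = 0, rank ∂_1 = 6 ⇒ b_0 = 7 − 0 − 6 = 1; all invariant factors of ∂_1 are 1 so no torsion. So H_0 = Z.
rank ∂_1 = 6, rank ∂_2 = 12 ⇒ b_1 = 18 − 6 − 12 = 0; ∂_2 has invariant factor(s) [2] giving torsion. So H_1 = Z/2Z.
rank ∂_2 = 12, rank ∂_3 = 0 ⇒ b_2 = 12 − 12 − 0 = 0. So H_2 = 0.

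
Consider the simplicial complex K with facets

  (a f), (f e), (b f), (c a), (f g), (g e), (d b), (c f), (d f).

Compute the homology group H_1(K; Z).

H_1 ≅ Z^3.

Order the vertices as a < b < c < d < e < f < g. Listing each simplex with vertices in this order, K has dimension 1 with simplices:

  0-simplices (7): a, b, c, d, e, f, g
  1-simplices (9): ac, af, bd, bf, cf, df, ef, eg, fg

giving chain groups C_0 ≅ Z^7, C_1 ≅ Z^9.

The boundary map ∂_1: C_1 → C_0 maps an edge to its endpoints' difference, ∂[p,q] = q − p. For instance
  ∂eg = g − e.
The resulting 7×9 matrix has rank 6, and its Smith normal form has invariant factors (1,1,1,1,1,1).

Now H_k = ker ∂_k / im ∂_{k+1}, so:

  H_1: rank ker ∂_1 − rank ∂_2 = (9 − 6) − 0 = 3, and there is no ∂_2, so H_1 = Z^3.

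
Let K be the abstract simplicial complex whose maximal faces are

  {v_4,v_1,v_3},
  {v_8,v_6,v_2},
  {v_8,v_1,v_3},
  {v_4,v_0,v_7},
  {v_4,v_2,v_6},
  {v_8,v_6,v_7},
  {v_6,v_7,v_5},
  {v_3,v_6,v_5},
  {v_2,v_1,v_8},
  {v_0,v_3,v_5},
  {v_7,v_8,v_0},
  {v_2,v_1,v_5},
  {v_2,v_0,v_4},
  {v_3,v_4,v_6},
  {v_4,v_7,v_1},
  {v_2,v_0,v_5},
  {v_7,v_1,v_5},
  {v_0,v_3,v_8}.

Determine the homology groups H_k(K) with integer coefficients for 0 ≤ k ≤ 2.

Order the vertices as v_0 < v_1 < v_2 < v_3 < v_4 < v_5 < v_6 < v_7 < v_8. Listing each simplex with vertices in this order, K has dimension 2 with simplices:

  0-simplices (9): [v_0], [v_1], [v_2], [v_3], [v_4], [v_5], [v_6], [v_7], [v_8]
  1-simplices (27): (27 of them)
  2-simplices (18): (18 of them)

so the chain groups are C_0 ≅ Z^9, C_1 ≅ Z^27, C_2 ≅ Z^18.

Boundary ∂_1: C_1 → C_0 sends each edge [p,q] (with p < q) to q − p.
As a 9×27 matrix over Z this has rank 8, with invariant factors (1,1,1,1,1,1,1,1).

The boundary map ∂_2: C_2 → C_1 maps a triangle to the signed sum of its edges. For instance
  ∂[v_1,v_2,v_5] = [v_2,v_5] − [v_1,v_5] + [v_1,v_2],
  ∂[v_2,v_4,v_6] = [v_4,v_6] − [v_2,v_6] + [v_2,v_4].
This gives a 27×18 integer matrix of rank 17; reducing to Smith normal form yields diagonal entries (1,1,1,1,1,1,1,1,1,1,1,1,1,1,1,1,1).

Reading off H_k = ker ∂_k / im ∂_{k+1}:

  H_0: rank C_0 − rank ∂_1 = 9 − 8 = 1, and the invariant factors of ∂_1 are all 1, so H_0 = Z.
  H_1: rank ker ∂_1 − rank ∂_2 = (27 − 8) − 17 = 2, and the invariant factors of ∂_2 are all 1, so H_1 = Z^2.
  H_2: rank ker ∂_2 − rank ∂_3 = (18 − 17) − 0 = 1, and there is no ∂_3, so H_2 = Z.

H_0 = Z,  H_1 = Z^2,  H_2 = Z.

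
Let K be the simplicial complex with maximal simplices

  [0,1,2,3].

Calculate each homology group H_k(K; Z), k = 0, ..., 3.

H_0 = Z,  H_1 = 0,  H_2 = 0,  H_3 = 0.

Take the total order 0 < 1 < 2 < 3 on the vertex set. Then K (dimension 3) consists of the simplices:

  0-simplices (4): [0], [1], [2], [3]
  1-simplices (6): [0,1], [0,2], [0,3], [1,2], [1,3], [2,3]
  2-simplices (4): [0,1,2], [0,1,3], [0,2,3], [1,2,3]
  3-simplices (1): [0,1,2,3]

giving chain groups C_0 ≅ Z^4, C_1 ≅ Z^6, C_2 ≅ Z^4, C_3 ≅ Z^1.

The boundary map ∂_1: C_1 → C_0 is given by ∂[p,q] = [q] − [p]. For instance
  ∂[0,1] = [1] − [0].
As a 4×6 matrix over Z this has rank 3, with invariant factors (1,1,1).

Boundary ∂_2: C_2 → C_1 maps a triangle to the signed sum of its edges. For instance
  ∂[1,2,3] = [2,3] − [1,3] + [1,2],
  ∂[0,1,3] = [1,3] − [0,3] + [0,1].
The 6×4 boundary matrix has rank 3 and Smith normal form diag(1,1,1).

∂_3: C_3 → C_2 sends each 3-simplex σ to the alternating sum Σ_i (−1)^i (σ with its i-th vertex removed). For instance
  ∂[0,1,2,3] = [1,2,3] − [0,2,3] + [0,1,3] − [0,1,2].
The 4×1 boundary matrix has rank 1 and Smith normal form diag(1).

Now H_k = ker ∂_k / im ∂_{k+1}, so:

  H_0: rank C_0 − rank ∂_1 = 4 − 3 = 1, and the invariant factors of ∂_1 are all 1, so H_0 = Z.
  H_1: rank ker ∂_1 − rank ∂_2 = (6 − 3) − 3 = 0, and the invariant factors of ∂_2 are all 1, so H_1 = 0.
  H_2: rank ker ∂_2 − rank ∂_3 = (4 − 3) − 1 = 0, and the invariant factors of ∂_3 are all 1, so H_2 = 0.
  H_3: rank ker ∂_3 − rank ∂_4 = (1 − 1) − 0 = 0, and there is no ∂_4, so H_3 = 0.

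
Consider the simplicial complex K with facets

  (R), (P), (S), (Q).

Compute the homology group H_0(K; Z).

H_0 = Z^4.

Fix the vertex order P < Q < R < S and write every simplex with vertices in increasing order. Then dim K = 0 and the simplices of K are:

  0-simplices (4): P, Q, R, S

Hence C_0 ≅ Z^4.

Computing H_k = (kernel of ∂_k) / (image of ∂_{k+1}):

  H_0: rank C_0 − rank ∂_1 = 4 − 0 = 4, and there is no ∂_1, so H_0 ≅ Z^4.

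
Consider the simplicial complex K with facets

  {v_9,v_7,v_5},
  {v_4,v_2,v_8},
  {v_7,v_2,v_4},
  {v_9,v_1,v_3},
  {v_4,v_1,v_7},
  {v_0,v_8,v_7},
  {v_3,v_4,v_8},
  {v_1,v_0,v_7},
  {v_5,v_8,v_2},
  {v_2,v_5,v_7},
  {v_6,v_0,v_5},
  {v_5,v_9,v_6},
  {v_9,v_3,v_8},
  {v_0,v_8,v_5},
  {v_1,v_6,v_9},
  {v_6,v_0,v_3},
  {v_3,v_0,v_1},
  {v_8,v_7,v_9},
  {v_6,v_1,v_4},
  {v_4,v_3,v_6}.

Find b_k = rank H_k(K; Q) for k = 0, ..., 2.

b_0 = 1, b_1 = 1, b_2 = 0.

Fix the vertex order v_0 < v_1 < v_2 < v_3 < v_4 < v_5 < v_6 < v_7 < v_8 < v_9 and write every simplex with vertices in increasing order. Then dim K = 2 and the simplices of K are:

  0-simplices (10): [v_0], [v_1], [v_2], [v_3], [v_4], [v_5], [v_6], [v_7], [v_8], [v_9]
  1-simplices (30): (30 of them)
  2-simplices (20): (20 of them)

Hence C_0 ≅ Z^10, C_1 ≅ Z^30, C_2 ≅ Z^20.

The boundary map ∂_1: C_1 → C_0 is given by ∂[p,q] = [q] − [p].
The 10×30 boundary matrix has rank 9 and Smith normal form diag(1,1,1,1,1,1,1,1,1).

∂_2: C_2 → C_1 acts by ∂[p,q,r] = [q,r] − [p,r] + [p,q]. For instance
  ∂[v_2,v_4,v_7] = [v_4,v_7] − [v_2,v_7] + [v_2,v_4],
  ∂[v_1,v_4,v_6] = [v_4,v_6] − [v_1,v_6] + [v_1,v_4].
As a 30×20 matrix over Z this has rank 20, with invariant factors (1,1,1,1,1,1,1,1,1,1,1,1,1,1,1,1,1,1,1,2).

From H_k ≅ ker(∂_k) / im(∂_{k+1}) we obtain:

  H_0: rank C_0 − rank ∂_1 = 10 − 9 = 1, and the invariant factors of ∂_1 are all 1, so H_0 ≅ Z.
  H_1: rank ker ∂_1 − rank ∂_2 = (30 − 9) − 20 = 1, and ∂_2 has invariant factor 2 > 1, so H_1 ≅ Z ⊕ Z/2Z.
  H_2: rank ker ∂_2 − rank ∂_3 = (20 − 20) − 0 = 0, and there is no ∂_3, so H_2 ≅ 0.

Hence the Betti numbers are b_0 = 1, b_1 = 1, b_2 = 0.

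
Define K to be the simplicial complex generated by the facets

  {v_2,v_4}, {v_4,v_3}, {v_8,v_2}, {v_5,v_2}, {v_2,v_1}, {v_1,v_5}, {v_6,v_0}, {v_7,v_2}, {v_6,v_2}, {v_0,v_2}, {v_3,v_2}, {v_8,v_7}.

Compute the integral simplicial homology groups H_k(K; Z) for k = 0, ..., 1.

Fix the vertex order v_0 < v_1 < v_2 < v_3 < v_4 < v_5 < v_6 < v_7 < v_8 and write every simplex with vertices in increasing order. Then dim K = 1 and the simplices of K are:

  0-simplices (9): [v_0], [v_1], [v_2], [v_3], [v_4], [v_5], [v_6], [v_7], [v_8]
  1-simplices (12): [v_0,v_2], [v_0,v_6], [v_1,v_2], [v_1,v_5], [v_2,v_3], [v_2,v_4], [v_2,v_5], [v_2,v_6], [v_2,v_7], [v_2,v_8], [v_3,v_4], [v_7,v_8]

giving chain groups C_0 ≅ Z^9, C_1 ≅ Z^12.

The boundary map ∂_1: C_1 → C_0 is given by ∂[p,q] = [q] − [p]. For instance
  ∂[v_3,v_4] = [v_4] − [v_3].
The resulting 9×12 matrix has rank 8, and its Smith normal form has invariant factors (1,1,1,1,1,1,1,1).

Reading off H_k = ker ∂_k / im ∂_{k+1}:

  H_0: rank C_0 − rank ∂_1 = 9 − 8 = 1, and the invariant factors of ∂_1 are all 1, so H_0 = Z.
  H_1: rank ker ∂_1 − rank ∂_2 = (12 − 8) − 0 = 4, and there is no ∂_2, so H_1 = Z^4.

H_0 ≅ Z,  H_1 ≅ Z^4.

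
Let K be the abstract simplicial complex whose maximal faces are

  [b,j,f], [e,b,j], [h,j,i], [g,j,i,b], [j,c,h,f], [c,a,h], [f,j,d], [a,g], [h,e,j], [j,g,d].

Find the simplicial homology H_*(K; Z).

K has 10 vertices, 23 edges, 15 triangles, 2 3-simplices.
rank ∂_0 = 0, rank ∂_1 = 9 ⇒ b_0 = 10 − 0 − 9 = 1; all invariant factors of ∂_1 are 1 so no torsion. So H_0 = Z.
rank ∂_1 = 9, rank ∂_2 = 13 ⇒ b_1 = 23 − 9 − 13 = 1; all invariant factors of ∂_2 are 1 so no torsion. So H_1 = Z.
rank ∂_2 = 13, rank ∂_3 = 2 ⇒ b_2 = 15 − 13 − 2 = 0; all invariant factors of ∂_3 are 1 so no torsion. So H_2 = 0.
rank ∂_3 = 2, rank ∂_4 = 0 ⇒ b_3 = 2 − 2 − 0 = 0. So H_3 = 0.

H_0 = Z,  H_1 = Z,  H_2 = 0,  H_3 = 0.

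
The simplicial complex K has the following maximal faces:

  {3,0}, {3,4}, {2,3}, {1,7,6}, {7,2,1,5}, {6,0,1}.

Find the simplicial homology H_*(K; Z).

H_0 = Z,  H_1 = Z,  H_2 = 0,  H_3 = 0.

Order the vertices as 0 < 1 < 2 < 3 < 4 < 5 < 6 < 7. Listing each simplex with vertices in this order, K has dimension 3 with simplices:

  0-simplices (8): [0], [1], [2], [3], [4], [5], [6], [7]
  1-simplices (13): [0,1], [0,3], [0,6], [1,2], [1,5], [1,6], [1,7], [2,3], [2,5], [2,7], [3,4], [5,7], [6,7]
  2-simplices (6): [0,1,6], [1,2,5], [1,2,7], [1,5,7], [1,6,7], [2,5,7]
  3-simplices (1): [1,2,5,7]

Hence C_0 ≅ Z^8, C_1 ≅ Z^13, C_2 ≅ Z^6, C_3 ≅ Z^1.

∂_1: C_1 → C_0 is given by ∂[p,q] = [q] − [p]. For instance
  ∂[1,7] = [7] − [1].
The resulting 8×13 matrix has rank 7, and its Smith normal form has invariant factors (1,1,1,1,1,1,1).

The boundary map ∂_2: C_2 → C_1 maps a triangle to the signed sum of its edges. For instance
  ∂[1,5,7] = [5,7] − [1,7] + [1,5],
  ∂[2,5,7] = [5,7] − [2,7] + [2,5].
This gives a 13×6 integer matrix of rank 5; reducing to Smith normal form yields diagonal entries (1,1,1,1,1).

The boundary map ∂_3: C_3 → C_2 sends each 3-simplex σ to the alternating sum Σ_i (−1)^i (σ with its i-th vertex removed). For instance
  ∂[1,2,5,7] = [2,5,7] − [1,5,7] + [1,2,7] − [1,2,5].
The 6×1 boundary matrix has rank 1 and Smith normal form diag(1).

From H_k ≅ ker(∂_k) / im(∂_{k+1}) we obtain:

  H_0: rank C_0 − rank ∂_1 = 8 − 7 = 1, and the invariant factors of ∂_1 are all 1, so H_0 = Z.
  H_1: rank ker ∂_1 − rank ∂_2 = (13 − 7) − 5 = 1, and the invariant factors of ∂_2 are all 1, so H_1 = Z.
  H_2: rank ker ∂_2 − rank ∂_3 = (6 − 5) − 1 = 0, and the invariant factors of ∂_3 are all 1, so H_2 = 0.
  H_3: rank ker ∂_3 − rank ∂_4 = (1 − 1) − 0 = 0, and there is no ∂_4, so H_3 = 0.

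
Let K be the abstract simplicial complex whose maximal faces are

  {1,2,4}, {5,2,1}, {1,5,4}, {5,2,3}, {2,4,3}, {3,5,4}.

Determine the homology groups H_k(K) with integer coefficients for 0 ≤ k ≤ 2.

H_0 = Z,  H_1 = 0,  H_2 = Z.

Order the vertices as 1 < 2 < 3 < 4 < 5. Listing each simplex with vertices in this order, K has dimension 2 with simplices:

  0-simplices (5): [1], [2], [3], [4], [5]
  1-simplices (9): [1,2], [1,4], [1,5], [2,3], [2,4], [2,5], [3,4], [3,5], [4,5]
  2-simplices (6): [1,2,4], [1,2,5], [1,4,5], [2,3,4], [2,3,5], [3,4,5]

so the chain groups are C_0 ≅ Z^5, C_1 ≅ Z^9, C_2 ≅ Z^6.

Boundary ∂_1: C_1 → C_0 sends each edge [p,q] (with p < q) to q − p.
The resulting 5×9 matrix has rank 4, and its Smith normal form has invariant factors (1,1,1,1).

∂_2: C_2 → C_1 maps a triangle to the signed sum of its edges. For instance
  ∂[2,3,4] = [3,4] − [2,4] + [2,3],
  ∂[2,3,5] = [3,5] − [2,5] + [2,3].
As a 9×6 matrix over Z this has rank 5, with invariant factors (1,1,1,1,1).

Computing H_k = (kernel of ∂_k) / (image of ∂_{k+1}):

  H_0: rank C_0 − rank ∂_1 = 5 − 4 = 1, and the invariant factors of ∂_1 are all 1, so H_0 = Z.
  H_1: rank ker ∂_1 − rank ∂_2 = (9 − 4) − 5 = 0, and the invariant factors of ∂_2 are all 1, so H_1 = 0.
  H_2: rank ker ∂_2 − rank ∂_3 = (6 − 5) − 0 = 1, and there is no ∂_3, so H_2 = Z.

As a check, the Euler characteristic is 5 − 9 + 6 = 2, which agrees with 1 − 0 + 1 = 2.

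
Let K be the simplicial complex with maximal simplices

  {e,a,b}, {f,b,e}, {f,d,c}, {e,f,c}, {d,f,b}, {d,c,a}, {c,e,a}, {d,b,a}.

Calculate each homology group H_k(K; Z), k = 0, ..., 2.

We work with the vertex ordering a < b < c < d < e < f. The simplices of K, each written with vertices in increasing order, are:

  0-simplices (6): a, b, c, d, e, f
  1-simplices (12): ab, ac, ad, ae, bd, be, bf, cd, ce, cf, df, ef
  2-simplices (8): abd, abe, acd, ace, bdf, bef, cdf, cef

Hence C_0 ≅ Z^6, C_1 ≅ Z^12, C_2 ≅ Z^8.

∂_1: C_1 → C_0 sends each edge [p,q] (with p < q) to q − p.
As a 6×12 matrix over Z this has rank 5, with invariant factors (1,1,1,1,1).

∂_2: C_2 → C_1 maps a triangle to the signed sum of its edges. For instance
  ∂cef = ef − cf + ce,
  ∂cdf = df − cf + cd.
As a 12×8 matrix over Z this has rank 7, with invariant factors (1,1,1,1,1,1,1).

From H_k ≅ ker(∂_k) / im(∂_{k+1}) we obtain:

  H_0: rank C_0 − rank ∂_1 = 6 − 5 = 1, and the invariant factors of ∂_1 are all 1, so H_0 ≅ Z.
  H_1: rank ker ∂_1 − rank ∂_2 = (12 − 5) − 7 = 0, and the invariant factors of ∂_2 are all 1, so H_1 ≅ 0.
  H_2: rank ker ∂_2 − rank ∂_3 = (8 − 7) − 0 = 1, and there is no ∂_3, so H_2 ≅ Z.

As a check, the Euler characteristic is 6 − 12 + 8 = 2, which agrees with 1 − 0 + 1 = 2.
(K is a triangulation of the 2-sphere S^2.)

H_0 = Z,  H_1 = 0,  H_2 = Z.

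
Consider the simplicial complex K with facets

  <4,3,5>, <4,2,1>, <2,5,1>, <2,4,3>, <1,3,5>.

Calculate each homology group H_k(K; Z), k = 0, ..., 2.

H_0 = Z,  H_1 = Z,  H_2 = 0.

Order the vertices as 1 < 2 < 3 < 4 < 5. Listing each simplex with vertices in this order, K has dimension 2 with simplices:

  0-simplices (5): [1], [2], [3], [4], [5]
  1-simplices (10): [1,2], [1,3], [1,4], [1,5], [2,3], [2,4], [2,5], [3,4], [3,5], [4,5]
  2-simplices (5): [1,2,4], [1,2,5], [1,3,5], [2,3,4], [3,4,5]

so the chain groups are C_0 ≅ Z^5, C_1 ≅ Z^10, C_2 ≅ Z^5.

The boundary map ∂_1: C_1 → C_0 maps an edge to its endpoints' difference, ∂[p,q] = q − p.
This gives a 5×10 integer matrix of rank 4; reducing to Smith normal form yields diagonal entries (1,1,1,1).

The boundary map ∂_2: C_2 → C_1 sends each 2-simplex [p,q,r] to [q,r] − [p,r] + [p,q]. For instance
  ∂[1,3,5] = [3,5] − [1,5] + [1,3],
  ∂[3,4,5] = [4,5] − [3,5] + [3,4].
As a 10×5 matrix over Z this has rank 5, with invariant factors (1,1,1,1,1).

Computing H_k = (kernel of ∂_k) / (image of ∂_{k+1}):

  H_0: rank C_0 − rank ∂_1 = 5 − 4 = 1, and the invariant factors of ∂_1 are all 1, so H_0 = Z.
  H_1: rank ker ∂_1 − rank ∂_2 = (10 − 4) − 5 = 1, and the invariant factors of ∂_2 are all 1, so H_1 = Z.
  H_2: rank ker ∂_2 − rank ∂_3 = (5 − 5) − 0 = 0, and there is no ∂_3, so H_2 = 0.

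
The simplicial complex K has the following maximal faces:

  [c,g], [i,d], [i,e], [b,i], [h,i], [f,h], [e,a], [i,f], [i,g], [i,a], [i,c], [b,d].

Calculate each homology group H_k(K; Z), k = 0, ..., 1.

Take the total order a < b < c < d < e < f < g < h < i on the vertex set. Then K (dimension 1) consists of the simplices:

  0-simplices (9): a, b, c, d, e, f, g, h, i
  1-simplices (12): ae, ai, bd, bi, cg, ci, di, ei, fh, fi, gi, hi

giving chain groups C_0 ≅ Z^9, C_1 ≅ Z^12.

The boundary map ∂_1: C_1 → C_0 sends each edge [p,q] (with p < q) to q − p. For instance
  ∂hi = i − h.
This gives a 9×12 integer matrix of rank 8; reducing to Smith normal form yields diagonal entries (1,1,1,1,1,1,1,1).

Computing H_k = (kernel of ∂_k) / (image of ∂_{k+1}):

  H_0: rank C_0 − rank ∂_1 = 9 − 8 = 1, and the invariant factors of ∂_1 are all 1, so H_0 ≅ Z.
  H_1: rank ker ∂_1 − rank ∂_2 = (12 − 8) − 0 = 4, and there is no ∂_2, so H_1 ≅ Z^4.

H_0 ≅ Z,  H_1 ≅ Z^4.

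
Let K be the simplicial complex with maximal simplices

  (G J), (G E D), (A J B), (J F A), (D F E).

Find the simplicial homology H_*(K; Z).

H_0 = Z,  H_1 = Z,  H_2 = 0.

Take the total order A < B < D < E < F < G < J on the vertex set. Then K (dimension 2) consists of the simplices:

  0-simplices (7): A, B, D, E, F, G, J
  1-simplices (11): AB, AF, AJ, BJ, DE, DF, DG, EF, EG, FJ, GJ
  2-simplices (4): ABJ, AFJ, DEF, DEG

Hence C_0 ≅ Z^7, C_1 ≅ Z^11, C_2 ≅ Z^4.

∂_1: C_1 → C_0 maps an edge to its endpoints' difference, ∂[p,q] = q − p. For instance
  ∂AJ = J − A.
This gives a 7×11 integer matrix of rank 6; reducing to Smith normal form yields diagonal entries (1,1,1,1,1,1).

The boundary map ∂_2: C_2 → C_1 maps a triangle to the signed sum of its edges. For instance
  ∂DEF = EF − DF + DE,
  ∂DEG = EG − DG + DE.
This gives a 11×4 integer matrix of rank 4; reducing to Smith normal form yields diagonal entries (1,1,1,1).

Now H_k = ker ∂_k / im ∂_{k+1}, so:

  H_0: rank C_0 − rank ∂_1 = 7 − 6 = 1, and the invariant factors of ∂_1 are all 1, so H_0 = Z.
  H_1: rank ker ∂_1 − rank ∂_2 = (11 − 6) − 4 = 1, and the invariant factors of ∂_2 are all 1, so H_1 = Z.
  H_2: rank ker ∂_2 − rank ∂_3 = (4 − 4) − 0 = 0, and there is no ∂_3, so H_2 = 0.

As a check, the Euler characteristic is 7 − 11 + 4 = 0, which agrees with 1 − 1 + 0 = 0.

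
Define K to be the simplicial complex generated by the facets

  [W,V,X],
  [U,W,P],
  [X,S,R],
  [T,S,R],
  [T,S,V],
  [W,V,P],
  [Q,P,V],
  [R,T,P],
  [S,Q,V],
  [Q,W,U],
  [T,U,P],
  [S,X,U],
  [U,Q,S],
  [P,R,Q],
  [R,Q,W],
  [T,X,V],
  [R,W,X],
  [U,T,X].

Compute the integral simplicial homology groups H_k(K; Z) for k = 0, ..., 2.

H_0 ≅ Z,  H_1 ≅ Z ⊕ Z/2,  H_2 = 0.

Take the total order P < Q < R < S < T < U < V < W < X on the vertex set. Then K (dimension 2) consists of the simplices:

  0-simplices (9): P, Q, R, S, T, U, V, W, X
  1-simplices (27): PQ, PR, PT, PU, PV, PW, QR, QS, QU, QV, QW, RS, RT, RW, RX, ST, SU, SV, SX, TU, TV, TX, UW, UX, VW, VX, WX
  2-simplices (18): PQR, PQV, PRT, PTU, PUW, PVW, QRW, QSU, QSV, QUW, RST, RSX, RWX, STV, SUX, TUX, TVX, VWX

Hence C_0 ≅ Z^9, C_1 ≅ Z^27, C_2 ≅ Z^18.

∂_1: C_1 → C_0 maps an edge to its endpoints' difference, ∂[p,q] = q − p. For instance
  ∂RT = T − R.
This gives a 9×27 integer matrix of rank 8; reducing to Smith normal form yields diagonal entries (1,1,1,1,1,1,1,1).

∂_2: C_2 → C_1 sends each 2-simplex [p,q,r] to [q,r] − [p,r] + [p,q]. For instance
  ∂PRT = RT − PT + PR,
  ∂PQR = QR − PR + PQ.
This gives a 27×18 integer matrix of rank 18; reducing to Smith normal form yields diagonal entries (1,1,1,1,1,1,1,1,1,1,1,1,1,1,1,1,1,2).

Computing H_k = (kernel of ∂_k) / (image of ∂_{k+1}):

  H_0: rank C_0 − rank ∂_1 = 9 − 8 = 1, and the invariant factors of ∂_1 are all 1, so H_0 ≅ Z.
  H_1: rank ker ∂_1 − rank ∂_2 = (27 − 8) − 18 = 1, and ∂_2 has invariant factor 2 > 1, so H_1 ≅ Z ⊕ Z/2.
  H_2: rank ker ∂_2 − rank ∂_3 = (18 − 18) − 0 = 0, and there is no ∂_3, so H_2 ≅ 0.

(K is a triangulation of the Klein bottle.)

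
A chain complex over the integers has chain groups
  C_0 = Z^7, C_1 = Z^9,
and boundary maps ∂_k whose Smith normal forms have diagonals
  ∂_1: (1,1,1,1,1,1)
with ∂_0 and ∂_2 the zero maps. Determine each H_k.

H_0 ≅ Z,  H_1 ≅ Z^3.

H_0: b_0 = 7 − 0 − 6 = 1; torsion from ∂_1 factors > 1: none. So H_0 ≅ Z.
H_1: b_1 = 9 − 6 − 0 = 3; torsion from ∂_2 factors > 1: none. So H_1 ≅ Z^3.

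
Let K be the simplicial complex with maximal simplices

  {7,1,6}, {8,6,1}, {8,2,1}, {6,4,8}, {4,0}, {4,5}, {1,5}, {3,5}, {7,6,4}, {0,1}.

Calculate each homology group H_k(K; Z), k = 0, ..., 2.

K has 9 vertices, 15 edges, 5 triangles.
rank ∂_0 = 0, rank ∂_1 = 8 ⇒ b_0 = 9 − 0 − 8 = 1; all invariant factors of ∂_1 are 1 so no torsion. So H_0 = Z.
rank ∂_1 = 8, rank ∂_2 = 5 ⇒ b_1 = 15 − 8 − 5 = 2; all invariant factors of ∂_2 are 1 so no torsion. So H_1 = Z^2.
rank ∂_2 = 5, rank ∂_3 = 0 ⇒ b_2 = 5 − 5 − 0 = 0. So H_2 = 0.

H_0 = Z,  H_1 = Z^2,  H_2 = 0.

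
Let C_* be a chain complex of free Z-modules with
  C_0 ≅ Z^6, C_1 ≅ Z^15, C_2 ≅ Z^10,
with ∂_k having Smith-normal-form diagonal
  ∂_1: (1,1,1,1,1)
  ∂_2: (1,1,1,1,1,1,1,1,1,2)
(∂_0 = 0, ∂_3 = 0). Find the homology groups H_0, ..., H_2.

H_0 ≅ Z,  H_1 ≅ Z/2Z,  H_2 = 0.

H_0: b_0 = 6 − 0 − 5 = 1; torsion from ∂_1 factors > 1: none. So H_0 ≅ Z.
H_1: b_1 = 15 − 5 − 10 = 0; torsion from ∂_2 factors > 1: [2]. So H_1 ≅ Z/2Z.
H_2: b_2 = 10 − 10 − 0 = 0; torsion from ∂_3 factors > 1: none. So H_2 ≅ 0.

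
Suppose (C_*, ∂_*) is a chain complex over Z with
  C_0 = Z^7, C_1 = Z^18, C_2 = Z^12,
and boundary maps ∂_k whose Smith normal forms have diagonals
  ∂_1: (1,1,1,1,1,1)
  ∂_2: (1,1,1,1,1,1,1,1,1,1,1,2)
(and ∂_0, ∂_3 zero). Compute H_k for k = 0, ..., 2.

H_0: b_0 = 7 − 0 − 6 = 1; torsion from ∂_1 factors > 1: none. So H_0 ≅ Z.
H_1: b_1 = 18 − 6 − 12 = 0; torsion from ∂_2 factors > 1: [2]. So H_1 ≅ Z/2.
H_2: b_2 = 12 − 12 − 0 = 0; torsion from ∂_3 factors > 1: none. So H_2 ≅ 0.

H_0 ≅ Z,  H_1 ≅ Z/2,  H_2 = 0.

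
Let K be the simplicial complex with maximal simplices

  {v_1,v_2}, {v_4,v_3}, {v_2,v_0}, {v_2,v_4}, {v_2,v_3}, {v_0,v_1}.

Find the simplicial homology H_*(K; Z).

Take the total order v_0 < v_1 < v_2 < v_3 < v_4 on the vertex set. Then K (dimension 1) consists of the simplices:

  0-simplices (5): [v_0], [v_1], [v_2], [v_3], [v_4]
  1-simplices (6): [v_0,v_1], [v_0,v_2], [v_1,v_2], [v_2,v_3], [v_2,v_4], [v_3,v_4]

giving chain groups C_0 ≅ Z^5, C_1 ≅ Z^6.

The boundary map ∂_1: C_1 → C_0 is given by ∂[p,q] = [q] − [p].
The resulting 5×6 matrix has rank 4, and its Smith normal form has invariant factors (1,1,1,1).

Reading off H_k = ker ∂_k / im ∂_{k+1}:

  H_0: rank C_0 − rank ∂_1 = 5 − 4 = 1, and the invariant factors of ∂_1 are all 1, so H_0 = Z.
  H_1: rank ker ∂_1 − rank ∂_2 = (6 − 4) − 0 = 2, and there is no ∂_2, so H_1 = Z^2.

As a check, the Euler characteristic is 5 − 6 = -1, which agrees with 1 − 2 = -1.

H_0 ≅ Z,  H_1 ≅ Z^2.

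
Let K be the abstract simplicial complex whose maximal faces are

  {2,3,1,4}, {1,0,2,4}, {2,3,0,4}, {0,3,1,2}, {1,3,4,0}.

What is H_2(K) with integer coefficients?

H_2 = 0.

Take the total order 0 < 1 < 2 < 3 < 4 on the vertex set. Then K (dimension 3) consists of the simplices:

  0-simplices (5): [0], [1], [2], [3], [4]
  1-simplices (10): [0,1], [0,2], [0,3], [0,4], [1,2], [1,3], [1,4], [2,3], [2,4], [3,4]
  2-simplices (10): [0,1,2], [0,1,3], [0,1,4], [0,2,3], [0,2,4], [0,3,4], [1,2,3], [1,2,4], [1,3,4], [2,3,4]
  3-simplices (5): [0,1,2,3], [0,1,2,4], [0,1,3,4], [0,2,3,4], [1,2,3,4]

giving chain groups C_0 ≅ Z^5, C_1 ≅ Z^10, C_2 ≅ Z^10, C_3 ≅ Z^5.

The boundary map ∂_1: C_1 → C_0 maps an edge to its endpoints' difference, ∂[p,q] = q − p.
The resulting 5×10 matrix has rank 4, and its Smith normal form has invariant factors (1,1,1,1).

∂_2: C_2 → C_1 sends each 2-simplex [p,q,r] to [q,r] − [p,r] + [p,q]. For instance
  ∂[1,3,4] = [3,4] − [1,4] + [1,3],
  ∂[0,2,3] = [2,3] − [0,3] + [0,2].
This gives a 10×10 integer matrix of rank 6; reducing to Smith normal form yields diagonal entries (1,1,1,1,1,1).

∂_3: C_3 → C_2 sends each 3-simplex σ to the alternating sum Σ_i (−1)^i (σ with its i-th vertex removed). For instance
  ∂[0,1,2,4] = [1,2,4] − [0,2,4] + [0,1,4] − [0,1,2],
  ∂[0,1,3,4] = [1,3,4] − [0,3,4] + [0,1,4] − [0,1,3].
This gives a 10×5 integer matrix of rank 4; reducing to Smith normal form yields diagonal entries (1,1,1,1).

Now H_k = ker ∂_k / im ∂_{k+1}, so:

  H_2: rank ker ∂_2 − rank ∂_3 = (10 − 6) − 4 = 0, and the invariant factors of ∂_3 are all 1, so H_2 ≅ 0.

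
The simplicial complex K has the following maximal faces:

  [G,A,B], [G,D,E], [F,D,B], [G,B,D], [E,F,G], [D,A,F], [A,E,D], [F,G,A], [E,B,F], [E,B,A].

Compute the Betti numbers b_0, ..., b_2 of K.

b_0 = 1, b_1 = 0, b_2 = 0.

Order the vertices as A < B < D < E < F < G. Listing each simplex with vertices in this order, K has dimension 2 with simplices:

  0-simplices (6): A, B, D, E, F, G
  1-simplices (15): AB, AD, AE, AF, AG, BD, BE, BF, BG, DE, DF, DG, EF, EG, FG
  2-simplices (10): ABE, ABG, ADE, ADF, AFG, BDF, BDG, BEF, DEG, EFG

so the chain groups are C_0 ≅ Z^6, C_1 ≅ Z^15, C_2 ≅ Z^10.

Boundary ∂_1: C_1 → C_0 sends each edge [p,q] (with p < q) to q − p.
This gives a 6×15 integer matrix of rank 5; reducing to Smith normal form yields diagonal entries (1,1,1,1,1).

Boundary ∂_2: C_2 → C_1 acts by ∂[p,q,r] = [q,r] − [p,r] + [p,q]. For instance
  ∂ADF = DF − AF + AD,
  ∂ABE = BE − AE + AB.
The 15×10 boundary matrix has rank 10 and Smith normal form diag(1,1,1,1,1,1,1,1,1,2).

Now H_k = ker ∂_k / im ∂_{k+1}, so:

  H_0: rank C_0 − rank ∂_1 = 6 − 5 = 1, and the invariant factors of ∂_1 are all 1, so H_0 ≅ Z.
  H_1: rank ker ∂_1 − rank ∂_2 = (15 − 5) − 10 = 0, and ∂_2 has invariant factor 2 > 1, so H_1 ≅ Z/2.
  H_2: rank ker ∂_2 − rank ∂_3 = (10 − 10) − 0 = 0, and there is no ∂_3, so H_2 ≅ 0.

As a check, the Euler characteristic is 6 − 15 + 10 = 1, which agrees with 1 − 0 + 0 = 1.

Hence the Betti numbers are b_0 = 1, b_1 = 0, b_2 = 0.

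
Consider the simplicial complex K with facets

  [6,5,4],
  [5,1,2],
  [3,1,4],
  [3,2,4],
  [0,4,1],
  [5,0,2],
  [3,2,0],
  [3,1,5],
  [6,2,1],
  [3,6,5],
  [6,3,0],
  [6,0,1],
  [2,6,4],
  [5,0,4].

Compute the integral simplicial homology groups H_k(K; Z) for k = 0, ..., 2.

H_0 ≅ Z,  H_1 ≅ Z^2,  H_2 ≅ Z.

Take the total order 0 < 1 < 2 < 3 < 4 < 5 < 6 on the vertex set. Then K (dimension 2) consists of the simplices:

  0-simplices (7): [0], [1], [2], [3], [4], [5], [6]
  1-simplices (21): [0,1], [0,2], [0,3], [0,4], [0,5], [0,6], [1,2], [1,3], [1,4], [1,5], [1,6], [2,3], [2,4], [2,5], [2,6], [3,4], [3,5], [3,6], [4,5], [4,6], [5,6]
  2-simplices (14): [0,1,4], [0,1,6], [0,2,3], [0,2,5], [0,3,6], [0,4,5], [1,2,5], [1,2,6], [1,3,4], [1,3,5], [2,3,4], [2,4,6], [3,5,6], [4,5,6]

Hence C_0 ≅ Z^7, C_1 ≅ Z^21, C_2 ≅ Z^14.

∂_1: C_1 → C_0 sends each edge [p,q] (with p < q) to q − p. For instance
  ∂[4,6] = [6] − [4].
The resulting 7×21 matrix has rank 6, and its Smith normal form has invariant factors (1,1,1,1,1,1).

∂_2: C_2 → C_1 acts by ∂[p,q,r] = [q,r] − [p,r] + [p,q]. For instance
  ∂[1,3,4] = [3,4] − [1,4] + [1,3],
  ∂[0,1,4] = [1,4] − [0,4] + [0,1].
This gives a 21×14 integer matrix of rank 13; reducing to Smith normal form yields diagonal entries (1,1,1,1,1,1,1,1,1,1,1,1,1).

Now H_k = ker ∂_k / im ∂_{k+1}, so:

  H_0: rank C_0 − rank ∂_1 = 7 − 6 = 1, and the invariant factors of ∂_1 are all 1, so H_0 = Z.
  H_1: rank ker ∂_1 − rank ∂_2 = (21 − 6) − 13 = 2, and the invariant factors of ∂_2 are all 1, so H_1 = Z^2.
  H_2: rank ker ∂_2 − rank ∂_3 = (14 − 13) − 0 = 1, and there is no ∂_3, so H_2 = Z.

As a check, the Euler characteristic is 7 − 21 + 14 = 0, which agrees with 1 − 2 + 1 = 0.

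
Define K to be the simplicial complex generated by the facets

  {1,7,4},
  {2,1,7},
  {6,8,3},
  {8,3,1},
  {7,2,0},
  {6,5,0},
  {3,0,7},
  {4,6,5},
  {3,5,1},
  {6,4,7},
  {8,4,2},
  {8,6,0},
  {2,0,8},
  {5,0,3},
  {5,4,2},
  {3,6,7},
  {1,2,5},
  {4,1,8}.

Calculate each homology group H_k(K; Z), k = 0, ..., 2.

We work with the vertex ordering 0 < 1 < 2 < 3 < 4 < 5 < 6 < 7 < 8. The simplices of K, each written with vertices in increasing order, are:

  0-simplices (9): [0], [1], [2], [3], [4], [5], [6], [7], [8]
  1-simplices (27): (27 of them)
  2-simplices (18): [0,2,7], [0,2,8], [0,3,5], [0,3,7], [0,5,6], [0,6,8], [1,2,5], [1,2,7], [1,3,5], [1,3,8], [1,4,7], [1,4,8], [2,4,5], [2,4,8], [3,6,7], [3,6,8], [4,5,6], [4,6,7]

Hence C_0 ≅ Z^9, C_1 ≅ Z^27, C_2 ≅ Z^18.

∂_1: C_1 → C_0 sends each edge [p,q] (with p < q) to q − p.
The 9×27 boundary matrix has rank 8 and Smith normal form diag(1,1,1,1,1,1,1,1).

∂_2: C_2 → C_1 sends each 2-simplex [p,q,r] to [q,r] − [p,r] + [p,q]. For instance
  ∂[0,5,6] = [5,6] − [0,6] + [0,5],
  ∂[0,3,7] = [3,7] − [0,7] + [0,3].
The resulting 27×18 matrix has rank 18, and its Smith normal form has invariant factors (1,1,1,1,1,1,1,1,1,1,1,1,1,1,1,1,1,2).

Reading off H_k = ker ∂_k / im ∂_{k+1}:

  H_0: rank C_0 − rank ∂_1 = 9 − 8 = 1, and the invariant factors of ∂_1 are all 1, so H_0 = Z.
  H_1: rank ker ∂_1 − rank ∂_2 = (27 − 8) − 18 = 1, and ∂_2 has invariant factor 2 > 1, so H_1 = Z ⊕ Z_2.
  H_2: rank ker ∂_2 − rank ∂_3 = (18 − 18) − 0 = 0, and there is no ∂_3, so H_2 = 0.

(K is a triangulation of the Klein bottle.)

H_0 = Z,  H_1 = Z ⊕ Z_2,  H_2 = 0.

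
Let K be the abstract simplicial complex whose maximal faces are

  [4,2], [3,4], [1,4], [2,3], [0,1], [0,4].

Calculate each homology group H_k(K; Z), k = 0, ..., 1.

H_0 = Z,  H_1 = Z^2.

We work with the vertex ordering 0 < 1 < 2 < 3 < 4. The simplices of K, each written with vertices in increasing order, are:

  0-simplices (5): [0], [1], [2], [3], [4]
  1-simplices (6): [0,1], [0,4], [1,4], [2,3], [2,4], [3,4]

so the chain groups are C_0 ≅ Z^5, C_1 ≅ Z^6.

∂_1: C_1 → C_0 is given by ∂[p,q] = [q] − [p].
As a 5×6 matrix over Z this has rank 4, with invariant factors (1,1,1,1).

Computing H_k = (kernel of ∂_k) / (image of ∂_{k+1}):

  H_0: rank C_0 − rank ∂_1 = 5 − 4 = 1, and the invariant factors of ∂_1 are all 1, so H_0 ≅ Z.
  H_1: rank ker ∂_1 − rank ∂_2 = (6 − 4) − 0 = 2, and there is no ∂_2, so H_1 ≅ Z^2.

As a check, the Euler characteristic is 5 − 6 = -1, which agrees with 1 − 2 = -1.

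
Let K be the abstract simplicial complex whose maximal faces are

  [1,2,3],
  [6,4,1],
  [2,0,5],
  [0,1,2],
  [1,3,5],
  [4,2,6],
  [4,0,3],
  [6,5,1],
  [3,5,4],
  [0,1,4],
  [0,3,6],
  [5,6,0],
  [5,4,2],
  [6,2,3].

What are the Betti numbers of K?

Order the vertices as 0 < 1 < 2 < 3 < 4 < 5 < 6. Listing each simplex with vertices in this order, K has dimension 2 with simplices:

  0-simplices (7): [0], [1], [2], [3], [4], [5], [6]
  1-simplices (21): [0,1], [0,2], [0,3], [0,4], [0,5], [0,6], [1,2], [1,3], [1,4], [1,5], [1,6], [2,3], [2,4], [2,5], [2,6], [3,4], [3,5], [3,6], [4,5], [4,6], [5,6]
  2-simplices (14): [0,1,2], [0,1,4], [0,2,5], [0,3,4], [0,3,6], [0,5,6], [1,2,3], [1,3,5], [1,4,6], [1,5,6], [2,3,6], [2,4,5], [2,4,6], [3,4,5]

Hence C_0 ≅ Z^7, C_1 ≅ Z^21, C_2 ≅ Z^14.

∂_1: C_1 → C_0 sends each edge [p,q] (with p < q) to q − p.
This gives a 7×21 integer matrix of rank 6; reducing to Smith normal form yields diagonal entries (1,1,1,1,1,1).

The boundary map ∂_2: C_2 → C_1 maps a triangle to the signed sum of its edges. For instance
  ∂[1,2,3] = [2,3] − [1,3] + [1,2],
  ∂[0,3,4] = [3,4] − [0,4] + [0,3].
As a 21×14 matrix over Z this has rank 13, with invariant factors (1,1,1,1,1,1,1,1,1,1,1,1,1).

Reading off H_k = ker ∂_k / im ∂_{k+1}:

  H_0: rank C_0 − rank ∂_1 = 7 − 6 = 1, and the invariant factors of ∂_1 are all 1, so H_0 ≅ Z.
  H_1: rank ker ∂_1 − rank ∂_2 = (21 − 6) − 13 = 2, and the invariant factors of ∂_2 are all 1, so H_1 ≅ Z^2.
  H_2: rank ker ∂_2 − rank ∂_3 = (14 − 13) − 0 = 1, and there is no ∂_3, so H_2 ≅ Z.

(K is a triangulation of the torus T^2.)

Hence the Betti numbers are b_0 = 1, b_1 = 2, b_2 = 1.

b_0 = 1, b_1 = 2, b_2 = 1.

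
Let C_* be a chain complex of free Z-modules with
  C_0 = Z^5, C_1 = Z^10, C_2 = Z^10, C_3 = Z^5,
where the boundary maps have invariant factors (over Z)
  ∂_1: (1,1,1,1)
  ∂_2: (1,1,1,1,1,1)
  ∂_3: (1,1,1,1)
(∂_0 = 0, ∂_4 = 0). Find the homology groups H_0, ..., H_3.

H_0: b_0 = 5 − 0 − 4 = 1; torsion from ∂_1 factors > 1: none. So H_0 ≅ Z.
H_1: b_1 = 10 − 4 − 6 = 0; torsion from ∂_2 factors > 1: none. So H_1 ≅ 0.
H_2: b_2 = 10 − 6 − 4 = 0; torsion from ∂_3 factors > 1: none. So H_2 ≅ 0.
H_3: b_3 = 5 − 4 − 0 = 1; torsion from ∂_4 factors > 1: none. So H_3 ≅ Z.

H_0 ≅ Z,  H_1 = 0,  H_2 = 0,  H_3 ≅ Z.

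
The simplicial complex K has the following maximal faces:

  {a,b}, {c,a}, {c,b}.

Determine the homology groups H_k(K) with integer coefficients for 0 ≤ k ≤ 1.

We work with the vertex ordering a < b < c. The simplices of K, each written with vertices in increasing order, are:

  0-simplices (3): a, b, c
  1-simplices (3): ab, ac, bc

giving chain groups C_0 ≅ Z^3, C_1 ≅ Z^3.

The boundary map ∂_1: C_1 → C_0 sends each edge [p,q] (with p < q) to q − p. For instance
  ∂ab = b − a.
The 3×3 boundary matrix has rank 2 and Smith normal form diag(1,1).

Reading off H_k = ker ∂_k / im ∂_{k+1}:

  H_0: rank C_0 − rank ∂_1 = 3 − 2 = 1, and the invariant factors of ∂_1 are all 1, so H_0 = Z.
  H_1: rank ker ∂_1 − rank ∂_2 = (3 − 2) − 0 = 1, and there is no ∂_2, so H_1 = Z.

As a check, the Euler characteristic is 3 − 3 = 0, which agrees with 1 − 1 = 0.

H_0 = Z,  H_1 = Z.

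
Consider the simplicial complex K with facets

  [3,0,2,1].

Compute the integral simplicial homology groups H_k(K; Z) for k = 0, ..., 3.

H_0 = Z,  H_1 = 0,  H_2 = 0,  H_3 = 0.

K has 4 vertices, 6 edges, 4 triangles, 1 3-simplex.
rank ∂_0 = 0, rank ∂_1 = 3 ⇒ b_0 = 4 − 0 − 3 = 1; all invariant factors of ∂_1 are 1 so no torsion. So H_0 ≅ Z.
rank ∂_1 = 3, rank ∂_2 = 3 ⇒ b_1 = 6 − 3 − 3 = 0; all invariant factors of ∂_2 are 1 so no torsion. So H_1 ≅ 0.
rank ∂_2 = 3, rank ∂_3 = 1 ⇒ b_2 = 4 − 3 − 1 = 0; all invariant factors of ∂_3 are 1 so no torsion. So H_2 ≅ 0.
rank ∂_3 = 1, rank ∂_4 = 0 ⇒ b_3 = 1 − 1 − 0 = 0. So H_3 ≅ 0.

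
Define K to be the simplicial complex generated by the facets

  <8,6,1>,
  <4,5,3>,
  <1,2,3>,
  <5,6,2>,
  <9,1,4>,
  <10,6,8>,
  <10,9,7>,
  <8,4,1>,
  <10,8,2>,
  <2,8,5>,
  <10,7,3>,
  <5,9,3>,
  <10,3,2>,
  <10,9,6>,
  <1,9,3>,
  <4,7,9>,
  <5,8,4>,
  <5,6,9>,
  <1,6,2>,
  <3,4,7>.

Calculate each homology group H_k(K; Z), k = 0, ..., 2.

H_0 ≅ Z,  H_1 ≅ Z ⊕ Z/2Z,  H_2 = 0.

We work with the vertex ordering 1 < 2 < 3 < 4 < 5 < 6 < 7 < 8 < 9 < 10. The simplices of K, each written with vertices in increasing order, are:

  0-simplices (10): [1], [2], [3], [4], [5], [6], [7], [8], [9], [10]
  1-simplices (30): (30 of them)
  2-simplices (20): (20 of them)

giving chain groups C_0 ≅ Z^10, C_1 ≅ Z^30, C_2 ≅ Z^20.

∂_1: C_1 → C_0 sends each edge [p,q] (with p < q) to q − p. For instance
  ∂[3,9] = [9] − [3].
As a 10×30 matrix over Z this has rank 9, with invariant factors (1,1,1,1,1,1,1,1,1).

Boundary ∂_2: C_2 → C_1 sends each 2-simplex [p,q,r] to [q,r] − [p,r] + [p,q]. For instance
  ∂[1,3,9] = [3,9] − [1,9] + [1,3],
  ∂[2,5,6] = [5,6] − [2,6] + [2,5].
This gives a 30×20 integer matrix of rank 20; reducing to Smith normal form yields diagonal entries (1,1,1,1,1,1,1,1,1,1,1,1,1,1,1,1,1,1,1,2).

From H_k ≅ ker(∂_k) / im(∂_{k+1}) we obtain:

  H_0: rank C_0 − rank ∂_1 = 10 − 9 = 1, and the invariant factors of ∂_1 are all 1, so H_0 ≅ Z.
  H_1: rank ker ∂_1 − rank ∂_2 = (30 − 9) − 20 = 1, and ∂_2 has invariant factor 2 > 1, so H_1 ≅ Z ⊕ Z/2Z.
  H_2: rank ker ∂_2 − rank ∂_3 = (20 − 20) − 0 = 0, and there is no ∂_3, so H_2 ≅ 0.

As a check, the Euler characteristic is 10 − 30 + 20 = 0, which agrees with 1 − 1 + 0 = 0.
(K is a triangulation of the Klein bottle.)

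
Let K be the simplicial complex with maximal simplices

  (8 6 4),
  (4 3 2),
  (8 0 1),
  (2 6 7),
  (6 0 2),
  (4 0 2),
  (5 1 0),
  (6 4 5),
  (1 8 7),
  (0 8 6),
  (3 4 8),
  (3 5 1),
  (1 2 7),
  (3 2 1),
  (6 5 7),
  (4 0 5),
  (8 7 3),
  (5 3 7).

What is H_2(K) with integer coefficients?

Take the total order 0 < 1 < 2 < 3 < 4 < 5 < 6 < 7 < 8 on the vertex set. Then K (dimension 2) consists of the simplices:

  0-simplices (9): [0], [1], [2], [3], [4], [5], [6], [7], [8]
  1-simplices (27): (27 of them)
  2-simplices (18): [0,1,5], [0,1,8], [0,2,4], [0,2,6], [0,4,5], [0,6,8], [1,2,3], [1,2,7], [1,3,5], [1,7,8], [2,3,4], [2,6,7], [3,4,8], [3,5,7], [3,7,8], [4,5,6], [4,6,8], [5,6,7]

so the chain groups are C_0 ≅ Z^9, C_1 ≅ Z^27, C_2 ≅ Z^18.

Boundary ∂_1: C_1 → C_0 maps an edge to its endpoints' difference, ∂[p,q] = q − p.
The 9×27 boundary matrix has rank 8 and Smith normal form diag(1,1,1,1,1,1,1,1).

∂_2: C_2 → C_1 maps a triangle to the signed sum of its edges. For instance
  ∂[3,5,7] = [5,7] − [3,7] + [3,5],
  ∂[2,6,7] = [6,7] − [2,7] + [2,6].
The resulting 27×18 matrix has rank 18, and its Smith normal form has invariant factors (1,1,1,1,1,1,1,1,1,1,1,1,1,1,1,1,1,2).

Reading off H_k = ker ∂_k / im ∂_{k+1}:

  H_2: rank ker ∂_2 − rank ∂_3 = (18 − 18) − 0 = 0, and there is no ∂_3, so H_2 = 0.

(K is a triangulation of the Klein bottle.)

H_2 = 0.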